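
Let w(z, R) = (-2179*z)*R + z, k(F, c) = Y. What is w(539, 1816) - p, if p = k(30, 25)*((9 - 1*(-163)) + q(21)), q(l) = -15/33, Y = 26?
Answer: -23461475589/11 ≈ -2.1329e+9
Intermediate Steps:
k(F, c) = 26
w(z, R) = z - 2179*R*z (w(z, R) = -2179*R*z + z = z - 2179*R*z)
q(l) = -5/11 (q(l) = -15*1/33 = -5/11)
p = 49062/11 (p = 26*((9 - 1*(-163)) - 5/11) = 26*((9 + 163) - 5/11) = 26*(172 - 5/11) = 26*(1887/11) = 49062/11 ≈ 4460.2)
w(539, 1816) - p = 539*(1 - 2179*1816) - 1*49062/11 = 539*(1 - 3957064) - 49062/11 = 539*(-3957063) - 49062/11 = -2132856957 - 49062/11 = -23461475589/11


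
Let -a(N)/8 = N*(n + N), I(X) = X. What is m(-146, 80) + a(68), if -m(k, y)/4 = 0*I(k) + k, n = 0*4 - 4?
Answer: -34232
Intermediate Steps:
n = -4 (n = 0 - 4 = -4)
m(k, y) = -4*k (m(k, y) = -4*(0*k + k) = -4*(0 + k) = -4*k)
a(N) = -8*N*(-4 + N)
m(-146, 80) + a(68) = -4*(-146) + 8*68*(4 - 1*68) = 584 + 8*68*(4 - 68) = 584 + 8*68*(-64) = 584 - 34816 = -34232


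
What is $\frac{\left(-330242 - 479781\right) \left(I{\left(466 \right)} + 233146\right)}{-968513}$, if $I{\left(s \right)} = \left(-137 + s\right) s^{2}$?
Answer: $\frac{58060399281810}{968513} \approx 5.9948 \cdot 10^{7}$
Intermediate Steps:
$I{\left(s \right)} = s^{2} \left(-137 + s\right)$
$\frac{\left(-330242 - 479781\right) \left(I{\left(466 \right)} + 233146\right)}{-968513} = \frac{\left(-330242 - 479781\right) \left(466^{2} \left(-137 + 466\right) + 233146\right)}{-968513} = - 810023 \left(217156 \cdot 329 + 233146\right) \left(- \frac{1}{968513}\right) = - 810023 \left(71444324 + 233146\right) \left(- \frac{1}{968513}\right) = \left(-810023\right) 71677470 \left(- \frac{1}{968513}\right) = \left(-58060399281810\right) \left(- \frac{1}{968513}\right) = \frac{58060399281810}{968513}$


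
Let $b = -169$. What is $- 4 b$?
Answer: $676$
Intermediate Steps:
$- 4 b = \left(-4\right) \left(-169\right) = 676$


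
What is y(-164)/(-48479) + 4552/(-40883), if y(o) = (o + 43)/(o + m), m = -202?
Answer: -80772512171/725399906262 ≈ -0.11135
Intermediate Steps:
y(o) = (43 + o)/(-202 + o) (y(o) = (o + 43)/(o - 202) = (43 + o)/(-202 + o))
y(-164)/(-48479) + 4552/(-40883) = ((43 - 164)/(-202 - 164))/(-48479) + 4552/(-40883) = (-121/(-366))*(-1/48479) + 4552*(-1/40883) = -1/366*(-121)*(-1/48479) - 4552/40883 = (121/366)*(-1/48479) - 4552/40883 = -121/17743314 - 4552/40883 = -80772512171/725399906262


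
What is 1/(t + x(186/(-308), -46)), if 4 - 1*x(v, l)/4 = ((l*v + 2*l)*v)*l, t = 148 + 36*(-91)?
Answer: 5929/23858372 ≈ 0.00024851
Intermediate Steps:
t = -3128 (t = 148 - 3276 = -3128)
x(v, l) = 16 - 4*l*v*(2*l + l*v) (x(v, l) = 16 - 4*(l*v + 2*l)*v*l = 16 - 4*(2*l + l*v)*v*l = 16 - 4*v*(2*l + l*v)*l = 16 - 4*l*v*(2*l + l*v))
1/(t + x(186/(-308), -46)) = 1/(-3128 + (16 - 8*186/(-308)*(-46)**2 - 4*(-46)**2*(186/(-308))**2)) = 1/(-3128 + (16 - 8*186*(-1/308)*2116 - 4*2116*(186*(-1/308))**2)) = 1/(-3128 + (16 - 8*(-93/154)*2116 - 4*2116*(-93/154)**2)) = 1/(-3128 + (16 + 787152/77 - 4*2116*8649/23716)) = 1/(-3128 + (16 + 787152/77 - 18301284/5929)) = 1/(-3128 + 42404284/5929) = 1/(23858372/5929) = 5929/23858372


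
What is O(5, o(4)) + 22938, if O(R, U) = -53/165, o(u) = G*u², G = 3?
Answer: 3784717/165 ≈ 22938.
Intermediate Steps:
o(u) = 3*u²
O(R, U) = -53/165 (O(R, U) = -53*1/165 = -53/165)
O(5, o(4)) + 22938 = -53/165 + 22938 = 3784717/165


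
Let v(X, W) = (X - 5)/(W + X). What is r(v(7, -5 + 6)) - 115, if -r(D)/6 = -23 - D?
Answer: 49/2 ≈ 24.500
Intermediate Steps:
v(X, W) = (-5 + X)/(W + X)
r(D) = 138 + 6*D (r(D) = -6*(-23 - D) = 138 + 6*D)
r(v(7, -5 + 6)) - 115 = (138 + 6*((-5 + 7)/((-5 + 6) + 7))) - 115 = (138 + 6*(2/(1 + 7))) - 115 = (138 + 6*(2/8)) - 115 = (138 + 6*((1/8)*2)) - 115 = (138 + 6*(1/4)) - 115 = (138 + 3/2) - 115 = 279/2 - 115 = 49/2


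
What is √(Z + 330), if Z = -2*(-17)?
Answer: 2*√91 ≈ 19.079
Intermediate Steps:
Z = 34
√(Z + 330) = √(34 + 330) = √364 = 2*√91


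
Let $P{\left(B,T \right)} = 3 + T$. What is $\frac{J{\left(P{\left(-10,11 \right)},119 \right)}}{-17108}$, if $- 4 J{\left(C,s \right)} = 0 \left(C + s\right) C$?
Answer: $0$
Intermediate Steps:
$J{\left(C,s \right)} = 0$ ($J{\left(C,s \right)} = - \frac{0 \left(C + s\right) C}{4} = - \frac{0 C}{4} = \left(- \frac{1}{4}\right) 0 = 0$)
$\frac{J{\left(P{\left(-10,11 \right)},119 \right)}}{-17108} = \frac{0}{-17108} = 0 \left(- \frac{1}{17108}\right) = 0$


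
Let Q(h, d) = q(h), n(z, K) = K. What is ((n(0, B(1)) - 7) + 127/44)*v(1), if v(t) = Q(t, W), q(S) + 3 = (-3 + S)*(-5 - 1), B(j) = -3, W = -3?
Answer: -2817/44 ≈ -64.023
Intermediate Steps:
q(S) = 15 - 6*S (q(S) = -3 + (-3 + S)*(-5 - 1) = -3 + (-3 + S)*(-6) = -3 + (18 - 6*S) = 15 - 6*S)
Q(h, d) = 15 - 6*h
v(t) = 15 - 6*t
((n(0, B(1)) - 7) + 127/44)*v(1) = ((-3 - 7) + 127/44)*(15 - 6*1) = (-10 + 127*(1/44))*(15 - 6) = (-10 + 127/44)*9 = -313/44*9 = -2817/44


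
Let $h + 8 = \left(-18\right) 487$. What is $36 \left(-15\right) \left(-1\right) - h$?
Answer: $9314$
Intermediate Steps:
$h = -8774$ ($h = -8 - 8766 = -8774$)
$36 \left(-15\right) \left(-1\right) - h = 36 \left(-15\right) \left(-1\right) - -8774 = \left(-540\right) \left(-1\right) + 8774 = 540 + 8774 = 9314$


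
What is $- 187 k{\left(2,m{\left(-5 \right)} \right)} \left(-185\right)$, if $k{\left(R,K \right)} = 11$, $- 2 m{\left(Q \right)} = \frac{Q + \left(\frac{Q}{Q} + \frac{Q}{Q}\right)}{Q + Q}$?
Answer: $380545$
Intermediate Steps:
$m{\left(Q \right)} = - \frac{2 + Q}{4 Q}$ ($m{\left(Q \right)} = - \frac{\left(Q + \left(\frac{Q}{Q} + \frac{Q}{Q}\right)\right) \frac{1}{Q + Q}}{2} = - \frac{\left(Q + \left(1 + 1\right)\right) \frac{1}{2 Q}}{2} = - \frac{\left(Q + 2\right) \frac{1}{2 Q}}{2} = - \frac{\left(2 + Q\right) \frac{1}{2 Q}}{2} = - \frac{\frac{1}{2} \frac{1}{Q} \left(2 + Q\right)}{2} = - \frac{2 + Q}{4 Q}$)
$- 187 k{\left(2,m{\left(-5 \right)} \right)} \left(-185\right) = \left(-187\right) 11 \left(-185\right) = \left(-2057\right) \left(-185\right) = 380545$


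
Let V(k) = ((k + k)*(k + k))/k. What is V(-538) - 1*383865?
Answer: -386017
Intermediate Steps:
V(k) = 4*k (V(k) = ((2*k)*(2*k))/k = (4*k**2)/k = 4*k)
V(-538) - 1*383865 = 4*(-538) - 1*383865 = -2152 - 383865 = -386017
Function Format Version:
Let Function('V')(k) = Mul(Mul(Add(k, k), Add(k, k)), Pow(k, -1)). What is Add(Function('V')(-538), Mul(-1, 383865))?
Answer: -386017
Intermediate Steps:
Function('V')(k) = Mul(4, k) (Function('V')(k) = Mul(Mul(Mul(2, k), Mul(2, k)), Pow(k, -1)) = Mul(Mul(4, Pow(k, 2)), Pow(k, -1)) = Mul(4, k))
Add(Function('V')(-538), Mul(-1, 383865)) = Add(Mul(4, -538), Mul(-1, 383865)) = Add(-2152, -383865) = -386017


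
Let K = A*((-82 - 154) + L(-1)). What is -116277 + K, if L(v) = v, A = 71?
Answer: -133104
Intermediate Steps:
K = -16827 (K = 71*((-82 - 154) - 1) = 71*(-236 - 1) = 71*(-237) = -16827)
-116277 + K = -116277 - 16827 = -133104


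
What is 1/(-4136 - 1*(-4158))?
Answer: 1/22 ≈ 0.045455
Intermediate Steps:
1/(-4136 - 1*(-4158)) = 1/(-4136 + 4158) = 1/22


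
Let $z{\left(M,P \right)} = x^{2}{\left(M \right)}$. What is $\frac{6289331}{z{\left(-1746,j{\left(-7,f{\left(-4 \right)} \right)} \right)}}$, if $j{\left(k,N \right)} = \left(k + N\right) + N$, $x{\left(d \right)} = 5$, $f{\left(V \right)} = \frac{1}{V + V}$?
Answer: $\frac{6289331}{25} \approx 2.5157 \cdot 10^{5}$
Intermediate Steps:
$f{\left(V \right)} = \frac{1}{2 V}$
$j{\left(k,N \right)} = k + 2 N$ ($j{\left(k,N \right)} = \left(N + k\right) + N = k + 2 N$)
$z{\left(M,P \right)} = 25$ ($z{\left(M,P \right)} = 5^{2} = 25$)
$\frac{6289331}{z{\left(-1746,j{\left(-7,f{\left(-4 \right)} \right)} \right)}} = \frac{6289331}{25}$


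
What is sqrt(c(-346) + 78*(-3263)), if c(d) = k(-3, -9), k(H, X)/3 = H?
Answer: I*sqrt(254523) ≈ 504.5*I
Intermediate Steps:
k(H, X) = 3*H
c(d) = -9 (c(d) = 3*(-3) = -9)
sqrt(c(-346) + 78*(-3263)) = sqrt(-9 + 78*(-3263)) = sqrt(-9 - 254514) = sqrt(-254523) = I*sqrt(254523)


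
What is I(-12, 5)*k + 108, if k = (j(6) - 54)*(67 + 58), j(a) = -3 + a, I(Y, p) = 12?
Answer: -76392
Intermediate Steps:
k = -6375 (k = ((-3 + 6) - 54)*(67 + 58) = (3 - 54)*125 = -51*125 = -6375)
I(-12, 5)*k + 108 = 12*(-6375) + 108 = -76500 + 108 = -76392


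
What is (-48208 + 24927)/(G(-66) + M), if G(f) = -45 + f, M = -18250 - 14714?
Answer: 23281/33075 ≈ 0.70389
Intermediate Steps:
M = -32964
(-48208 + 24927)/(G(-66) + M) = (-48208 + 24927)/((-45 - 66) - 32964) = -23281/(-111 - 32964) = -23281/(-33075) = -23281*(-1/33075) = 23281/33075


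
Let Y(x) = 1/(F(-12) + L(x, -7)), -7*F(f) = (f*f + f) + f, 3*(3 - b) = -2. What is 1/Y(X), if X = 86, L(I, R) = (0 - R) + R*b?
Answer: -752/21 ≈ -35.810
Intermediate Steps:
b = 11/3 (b = 3 - ⅓*(-2) = 3 + ⅔ = 11/3 ≈ 3.6667)
L(I, R) = 8*R/3 (L(I, R) = (0 - R) + R*(11/3) = -R + 11*R/3 = 8*R/3)
F(f) = -2*f/7 - f²/7 (F(f) = -((f*f + f) + f)/7 = -((f² + f) + f)/7 = -((f + f²) + f)/7 = -(f² + 2*f)/7 = -2*f/7 - f²/7)
Y(x) = -21/752 (Y(x) = 1/(-⅐*(-12)*(2 - 12) + (8/3)*(-7)) = 1/(-⅐*(-12)*(-10) - 56/3) = 1/(-120/7 - 56/3) = 1/(-752/21) = -21/752)
1/Y(X) = 1/(-21/752) = -752/21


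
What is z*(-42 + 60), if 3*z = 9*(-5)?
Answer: -270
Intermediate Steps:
z = -15 (z = (9*(-5))/3 = (⅓)*(-45) = -15)
z*(-42 + 60) = -15*(-42 + 60) = -15*18 = -270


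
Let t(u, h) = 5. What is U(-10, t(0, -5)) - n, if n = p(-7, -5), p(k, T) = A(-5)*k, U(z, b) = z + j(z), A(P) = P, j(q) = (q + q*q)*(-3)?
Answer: -315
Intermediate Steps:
j(q) = -3*q - 3*q² (j(q) = (q + q²)*(-3) = -3*q - 3*q²)
U(z, b) = z - 3*z*(1 + z)
p(k, T) = -5*k
n = 35 (n = -5*(-7) = 35)
U(-10, t(0, -5)) - n = -10*(-2 - 3*(-10)) - 1*35 = -10*(-2 + 30) - 35 = -10*28 - 35 = -280 - 35 = -315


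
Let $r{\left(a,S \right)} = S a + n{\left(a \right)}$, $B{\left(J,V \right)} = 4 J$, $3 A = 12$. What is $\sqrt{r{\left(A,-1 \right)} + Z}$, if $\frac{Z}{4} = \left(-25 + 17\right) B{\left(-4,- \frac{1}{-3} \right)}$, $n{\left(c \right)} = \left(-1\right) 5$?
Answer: $\sqrt{503} \approx 22.428$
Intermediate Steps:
$A = 4$ ($A = \frac{1}{3} \cdot 12 = 4$)
$n{\left(c \right)} = -5$
$r{\left(a,S \right)} = -5 + S a$ ($r{\left(a,S \right)} = S a - 5 = -5 + S a$)
$Z = 512$ ($Z = 4 \left(-25 + 17\right) 4 \left(-4\right) = 4 \left(\left(-8\right) \left(-16\right)\right) = 4 \cdot 128 = 512$)
$\sqrt{r{\left(A,-1 \right)} + Z} = \sqrt{\left(-5 - 4\right) + 512} = \sqrt{-9 + 512} = \sqrt{503}$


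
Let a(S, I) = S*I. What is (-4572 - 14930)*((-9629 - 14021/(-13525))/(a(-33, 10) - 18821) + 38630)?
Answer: -195136379188455908/259017275 ≈ -7.5337e+8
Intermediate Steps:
a(S, I) = I*S
(-4572 - 14930)*((-9629 - 14021/(-13525))/(a(-33, 10) - 18821) + 38630) = (-4572 - 14930)*((-9629 - 14021/(-13525))/(10*(-33) - 18821) + 38630) = -19502*((-9629 - 14021*(-1/13525))/(-330 - 18821) + 38630) = -19502*((-9629 + 14021/13525)/(-19151) + 38630) = -19502*(-130218204/13525*(-1/19151) + 38630) = -19502*(130218204/259017275 + 38630) = -19502*10005967551454/259017275 = -195136379188455908/259017275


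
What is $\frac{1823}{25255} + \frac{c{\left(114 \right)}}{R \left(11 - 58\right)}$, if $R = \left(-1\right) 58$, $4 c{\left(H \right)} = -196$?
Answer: $\frac{3732003}{68845130} \approx 0.054209$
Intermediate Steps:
$c{\left(H \right)} = -49$ ($c{\left(H \right)} = \frac{1}{4} \left(-196\right) = -49$)
$R = -58$
$\frac{1823}{25255} + \frac{c{\left(114 \right)}}{R \left(11 - 58\right)} = \frac{1823}{25255} - \frac{49}{\left(-58\right) \left(11 - 58\right)} = 1823 \cdot \frac{1}{25255} - \frac{49}{\left(-58\right) \left(-47\right)} = \frac{1823}{25255} - \frac{49}{2726} = \frac{3732003}{68845130}$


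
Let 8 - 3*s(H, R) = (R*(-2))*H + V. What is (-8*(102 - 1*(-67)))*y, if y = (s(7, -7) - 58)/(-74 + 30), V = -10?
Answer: -85852/33 ≈ -2601.6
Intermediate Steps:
s(H, R) = 6 + 2*H*R/3 (s(H, R) = 8/3 - ((R*(-2))*H - 10)/3 = 8/3 - ((-2*R)*H - 10)/3 = 8/3 - (-2*H*R - 10)/3 = 8/3 - (-10 - 2*H*R)/3 = 8/3 + (10/3 + 2*H*R/3) = 6 + 2*H*R/3)
y = 127/66 (y = ((6 + (⅔)*7*(-7)) - 58)/(-74 + 30) = ((6 - 98/3) - 58)/(-44) = (-80/3 - 58)*(-1/44) = -254/3*(-1/44) = 127/66 ≈ 1.9242)
(-8*(102 - 1*(-67)))*y = -8*(102 - 1*(-67))*(127/66) = -8*(102 + 67)*(127/66) = -8*169*(127/66) = -1352*127/66 = -85852/33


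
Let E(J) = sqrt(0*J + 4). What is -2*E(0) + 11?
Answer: 7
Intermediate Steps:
E(J) = 2 (E(J) = sqrt(0 + 4) = sqrt(4) = 2)
-2*E(0) + 11 = -2*2 + 11 = -4 + 11 = 7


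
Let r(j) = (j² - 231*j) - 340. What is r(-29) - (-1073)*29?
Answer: 38317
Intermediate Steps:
r(j) = -340 + j² - 231*j
r(-29) - (-1073)*29 = (-340 + (-29)² - 231*(-29)) - (-1073)*29 = (-340 + 841 + 6699) - 1*(-31117) = 7200 + 31117 = 38317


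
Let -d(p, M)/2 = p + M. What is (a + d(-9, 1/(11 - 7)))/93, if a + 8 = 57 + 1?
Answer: 45/62 ≈ 0.72581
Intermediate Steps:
d(p, M) = -2*M - 2*p (d(p, M) = -2*(p + M) = -2*(M + p) = -2*M - 2*p)
a = 50 (a = -8 + (57 + 1) = -8 + 58 = 50)
(a + d(-9, 1/(11 - 7)))/93 = (50 + (-2/(11 - 7) - 2*(-9)))/93 = (50 + (-2/4 + 18))*(1/93) = (50 + (-2*1/4 + 18))*(1/93) = (50 + (-1/2 + 18))*(1/93) = (50 + 35/2)*(1/93) = (135/2)*(1/93) = 45/62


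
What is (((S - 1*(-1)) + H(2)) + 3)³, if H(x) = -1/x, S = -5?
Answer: -27/8 ≈ -3.3750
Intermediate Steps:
(((S - 1*(-1)) + H(2)) + 3)³ = (((-5 - 1*(-1)) - 1/2) + 3)³ = (((-5 + 1) - 1*½) + 3)³ = ((-4 - ½) + 3)³ = (-9/2 + 3)³ = (-3/2)³ = -27/8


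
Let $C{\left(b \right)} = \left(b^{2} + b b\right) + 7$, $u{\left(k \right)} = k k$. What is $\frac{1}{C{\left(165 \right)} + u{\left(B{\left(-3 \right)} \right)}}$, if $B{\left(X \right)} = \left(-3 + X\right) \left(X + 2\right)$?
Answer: $\frac{1}{54493} \approx 1.8351 \cdot 10^{-5}$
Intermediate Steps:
$B{\left(X \right)} = \left(-3 + X\right) \left(2 + X\right)$
$u{\left(k \right)} = k^{2}$
$C{\left(b \right)} = 7 + 2 b^{2}$ ($C{\left(b \right)} = \left(b^{2} + b^{2}\right) + 7 = 2 b^{2} + 7 = 7 + 2 b^{2}$)
$\frac{1}{C{\left(165 \right)} + u{\left(B{\left(-3 \right)} \right)}} = \frac{1}{\left(7 + 2 \cdot 165^{2}\right) + \left(-6 + \left(-3\right)^{2} - -3\right)^{2}} = \frac{1}{\left(7 + 2 \cdot 27225\right) + \left(-6 + 9 + 3\right)^{2}} = \frac{1}{\left(7 + 54450\right) + 6^{2}} = \frac{1}{54457 + 36} = \frac{1}{54493}$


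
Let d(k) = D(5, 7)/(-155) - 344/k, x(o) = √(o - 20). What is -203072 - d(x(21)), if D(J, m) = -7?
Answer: -31422847/155 ≈ -2.0273e+5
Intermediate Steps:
x(o) = √(-20 + o)
d(k) = 7/155 - 344/k (d(k) = -7/(-155) - 344/k = -7*(-1/155) - 344/k = 7/155 - 344/k)
-203072 - d(x(21)) = -203072 - (7/155 - 344/√(-20 + 21)) = -203072 - (7/155 - 344/(√1)) = -203072 - (7/155 - 344/1) = -203072 - (7/155 - 344*1) = -203072 - (7/155 - 344) = -203072 - 1*(-53313/155) = -203072 + 53313/155 = -31422847/155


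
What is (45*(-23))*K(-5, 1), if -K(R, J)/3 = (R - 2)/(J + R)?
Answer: 21735/4 ≈ 5433.8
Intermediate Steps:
K(R, J) = -3*(-2 + R)/(J + R) (K(R, J) = -3*(R - 2)/(J + R) = -3*(-2 + R)/(J + R))
(45*(-23))*K(-5, 1) = (45*(-23))*(3*(2 - 1*(-5))/(1 - 5)) = -3105*(2 + 5)/(-4) = -3105*(-1)*7/4 = -1035*(-21/4) = 21735/4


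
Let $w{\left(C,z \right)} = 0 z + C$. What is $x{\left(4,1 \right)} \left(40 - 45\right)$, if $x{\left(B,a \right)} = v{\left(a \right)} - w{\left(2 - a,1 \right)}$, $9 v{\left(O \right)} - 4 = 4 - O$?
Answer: $\frac{10}{9} \approx 1.1111$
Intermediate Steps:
$w{\left(C,z \right)} = C$ ($w{\left(C,z \right)} = 0 + C = C$)
$v{\left(O \right)} = \frac{8}{9} - \frac{O}{9}$ ($v{\left(O \right)} = \frac{4}{9} + \frac{4 - O}{9} = \frac{4}{9} - \left(- \frac{4}{9} + \frac{O}{9}\right) = \frac{8}{9} - \frac{O}{9}$)
$x{\left(B,a \right)} = - \frac{10}{9} + \frac{8 a}{9}$ ($x{\left(B,a \right)} = \left(\frac{8}{9} - \frac{a}{9}\right) - \left(2 - a\right) = \left(\frac{8}{9} - \frac{a}{9}\right) + \left(-2 + a\right) = - \frac{10}{9} + \frac{8 a}{9}$)
$x{\left(4,1 \right)} \left(40 - 45\right) = \left(- \frac{10}{9} + \frac{8}{9} \cdot 1\right) \left(40 - 45\right) = \left(- \frac{10}{9} + \frac{8}{9}\right) \left(-5\right) = \left(- \frac{2}{9}\right) \left(-5\right) = \frac{10}{9}$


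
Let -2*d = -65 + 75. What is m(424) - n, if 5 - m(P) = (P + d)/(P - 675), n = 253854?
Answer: -63715680/251 ≈ -2.5385e+5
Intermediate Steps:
d = -5 (d = -(-65 + 75)/2 = -1/2*10 = -5)
m(P) = 5 - (-5 + P)/(-675 + P) (m(P) = 5 - (P - 5)/(P - 675) = 5 - (-5 + P)/(-675 + P))
m(424) - n = 2*(-1685 + 2*424)/(-675 + 424) - 1*253854 = 2*(-1685 + 848)/(-251) - 253854 = 2*(-1/251)*(-837) - 253854 = 1674/251 - 253854 = -63715680/251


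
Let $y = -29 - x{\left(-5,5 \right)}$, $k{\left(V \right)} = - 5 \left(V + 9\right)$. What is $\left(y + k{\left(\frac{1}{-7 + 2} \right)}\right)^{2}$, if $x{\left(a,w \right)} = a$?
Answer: $4624$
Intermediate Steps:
$k{\left(V \right)} = -45 - 5 V$ ($k{\left(V \right)} = - 5 \left(9 + V\right) = -45 - 5 V$)
$y = -24$ ($y = -29 - -5 = -29 + 5 = -24$)
$\left(y + k{\left(\frac{1}{-7 + 2} \right)}\right)^{2} = \left(-24 - \left(45 + \frac{5}{-7 + 2}\right)\right)^{2} = \left(-24 - \left(45 + \frac{5}{-5}\right)\right)^{2} = \left(-24 - 44\right)^{2} = \left(-68\right)^{2} = 4624$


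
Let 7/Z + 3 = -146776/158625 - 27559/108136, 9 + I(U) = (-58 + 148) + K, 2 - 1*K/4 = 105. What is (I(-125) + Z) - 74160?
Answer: -109006399991149/1463317039 ≈ -74493.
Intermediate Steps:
K = -412 (K = 8 - 4*105 = 8 - 420 = -412)
I(U) = -331 (I(U) = -9 + ((-58 + 148) - 412) = -9 + (90 - 412) = -9 - 322 = -331)
Z = -2450439000/1463317039 (Z = 7/(-3 + (-146776/158625 - 27559/108136)) = 7/(-3 + (-146776*1/158625 - 27559*1/108136)) = 7/(-3 + (-146776/158625 - 3937/15448)) = 7/(-3 - 2891902273/2450439000) = 7/(-10243219273/2450439000) = 7*(-2450439000/10243219273) = -2450439000/1463317039 ≈ -1.6746)
(I(-125) + Z) - 74160 = (-331 - 2450439000/1463317039) - 74160 = -486808378909/1463317039 - 74160 = -109006399991149/1463317039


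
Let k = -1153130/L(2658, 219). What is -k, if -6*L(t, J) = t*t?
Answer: -576565/588747 ≈ -0.97931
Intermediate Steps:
L(t, J) = -t²/6 (L(t, J) = -t*t/6 = -t²/6)
k = 576565/588747 (k = -1153130/((-⅙*2658²)) = -1153130/((-⅙*7064964)) = -1153130/(-1177494) = -1153130*(-1/1177494) = 576565/588747 ≈ 0.97931)
-k = -1*576565/588747 = -576565/588747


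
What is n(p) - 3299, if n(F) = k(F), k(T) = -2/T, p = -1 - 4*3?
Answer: -42885/13 ≈ -3298.8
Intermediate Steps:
p = -13 (p = -1 - 12 = -13)
n(F) = -2/F
n(p) - 3299 = -2/(-13) - 3299 = -2*(-1/13) - 3299 = 2/13 - 3299 = -42885/13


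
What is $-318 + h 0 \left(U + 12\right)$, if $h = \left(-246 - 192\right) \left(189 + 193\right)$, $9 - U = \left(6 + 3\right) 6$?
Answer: $-318$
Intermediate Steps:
$U = -45$ ($U = 9 - \left(6 + 3\right) 6 = 9 - 9 \cdot 6 = 9 - 54 = -45$)
$h = -167316$ ($h = \left(-438\right) 382 = -167316$)
$-318 + h 0 \left(U + 12\right) = -318 - 167316 \cdot 0 \left(-45 + 12\right) = -318 - 167316 \cdot 0 \left(-33\right) = -318 - 0 = -318 + 0 = -318$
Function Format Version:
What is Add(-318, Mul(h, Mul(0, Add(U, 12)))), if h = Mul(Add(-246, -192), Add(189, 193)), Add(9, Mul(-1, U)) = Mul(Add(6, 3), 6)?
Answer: -318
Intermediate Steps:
U = -45 (U = Add(9, Mul(-1, Mul(Add(6, 3), 6))) = Add(9, Mul(-1, Mul(9, 6))) = Add(9, Mul(-1, 54)) = Add(9, -54) = -45)
h = -167316 (h = Mul(-438, 382) = -167316)
Add(-318, Mul(h, Mul(0, Add(U, 12)))) = Add(-318, Mul(-167316, Mul(0, Add(-45, 12)))) = Add(-318, Mul(-167316, Mul(0, -33))) = Add(-318, Mul(-167316, 0)) = Add(-318, 0) = -318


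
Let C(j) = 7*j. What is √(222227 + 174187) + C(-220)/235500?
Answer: -77/11775 + 9*√4894 ≈ 629.61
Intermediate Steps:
√(222227 + 174187) + C(-220)/235500 = √(222227 + 174187) + (7*(-220))/235500 = √396414 - 1540*1/235500 = 9*√4894 - 77/11775 = -77/11775 + 9*√4894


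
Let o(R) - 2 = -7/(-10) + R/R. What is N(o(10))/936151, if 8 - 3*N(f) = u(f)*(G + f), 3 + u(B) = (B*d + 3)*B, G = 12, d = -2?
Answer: 38837/351056625 ≈ 0.00011063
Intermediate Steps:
o(R) = 37/10 (o(R) = 2 + (-7/(-10) + R/R) = 2 + (-7*(-⅒) + 1) = 2 + (7/10 + 1) = 2 + 17/10 = 37/10)
u(B) = -3 + B*(3 - 2*B) (u(B) = -3 + (B*(-2) + 3)*B = -3 + (-2*B + 3)*B = -3 + (3 - 2*B)*B = -3 + B*(3 - 2*B))
N(f) = 8/3 - (12 + f)*(-3 - 2*f² + 3*f)/3 (N(f) = 8/3 - (-3 - 2*f² + 3*f)*(12 + f)/3 = 8/3 - (12 + f)*(-3 - 2*f² + 3*f)/3)
N(o(10))/936151 = (44/3 - 11*37/10 + 7*(37/10)² + 2*(37/10)³/3)/936151 = (44/3 - 407/10 + 7*(1369/100) + (⅔)*(50653/1000))*(1/936151) = (44/3 - 407/10 + 9583/100 + 50653/1500)*(1/936151) = (38837/375)*(1/936151) = 38837/351056625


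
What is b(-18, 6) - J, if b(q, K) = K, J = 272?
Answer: -266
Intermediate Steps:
b(-18, 6) - J = 6 - 1*272 = 6 - 272 = -266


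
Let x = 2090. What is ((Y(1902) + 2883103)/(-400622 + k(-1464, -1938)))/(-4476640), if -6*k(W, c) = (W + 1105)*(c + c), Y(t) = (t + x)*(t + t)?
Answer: 1062863/166566821120 ≈ 6.3810e-6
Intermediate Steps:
Y(t) = 2*t*(2090 + t) (Y(t) = (t + 2090)*(t + t) = (2090 + t)*(2*t) = 2*t*(2090 + t))
k(W, c) = -c*(1105 + W)/3 (k(W, c) = -(W + 1105)*(c + c)/6 = -(1105 + W)*2*c/6 = -c*(1105 + W)/3)
((Y(1902) + 2883103)/(-400622 + k(-1464, -1938)))/(-4476640) = ((2*1902*(2090 + 1902) + 2883103)/(-400622 - ⅓*(-1938)*(1105 - 1464)))/(-4476640) = ((2*1902*3992 + 2883103)/(-400622 - ⅓*(-1938)*(-359)))*(-1/4476640) = ((15185568 + 2883103)/(-400622 - 231914))*(-1/4476640) = (18068671/(-632536))*(-1/4476640) = (18068671*(-1/632536))*(-1/4476640) = -1062863/37208*(-1/4476640) = 1062863/166566821120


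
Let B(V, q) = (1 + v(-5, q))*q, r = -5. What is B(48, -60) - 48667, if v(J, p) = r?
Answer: -48427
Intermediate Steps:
v(J, p) = -5
B(V, q) = -4*q (B(V, q) = (1 - 5)*q = -4*q)
B(48, -60) - 48667 = -4*(-60) - 48667 = 240 - 48667 = -48427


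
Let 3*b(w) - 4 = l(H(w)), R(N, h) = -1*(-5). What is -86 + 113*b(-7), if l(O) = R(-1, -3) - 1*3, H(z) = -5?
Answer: 140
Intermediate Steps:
R(N, h) = 5
l(O) = 2 (l(O) = 5 - 1*3 = 5 - 3 = 2)
b(w) = 2 (b(w) = 4/3 + (⅓)*2 = 4/3 + ⅔ = 2)
-86 + 113*b(-7) = -86 + 113*2 = -86 + 226 = 140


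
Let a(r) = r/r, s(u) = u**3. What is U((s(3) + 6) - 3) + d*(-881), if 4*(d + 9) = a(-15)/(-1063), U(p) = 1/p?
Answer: 505726961/63780 ≈ 7929.2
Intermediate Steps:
a(r) = 1
d = -38269/4252 (d = -9 + (1/(-1063))/4 = -9 + (1*(-1/1063))/4 = -9 + (1/4)*(-1/1063) = -9 - 1/4252 = -38269/4252 ≈ -9.0002)
U((s(3) + 6) - 3) + d*(-881) = 1/((3**3 + 6) - 3) - 38269/4252*(-881) = 1/((27 + 6) - 3) + 33714989/4252 = 1/(33 - 3) + 33714989/4252 = 1/30 + 33714989/4252 = 505726961/63780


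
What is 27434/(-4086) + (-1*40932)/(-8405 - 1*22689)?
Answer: -171446161/31762521 ≈ -5.3978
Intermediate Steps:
27434/(-4086) + (-1*40932)/(-8405 - 1*22689) = 27434*(-1/4086) - 40932/(-8405 - 22689) = -13717/2043 - 40932/(-31094) = -13717/2043 - 40932*(-1/31094) = -13717/2043 + 20466/15547 = -171446161/31762521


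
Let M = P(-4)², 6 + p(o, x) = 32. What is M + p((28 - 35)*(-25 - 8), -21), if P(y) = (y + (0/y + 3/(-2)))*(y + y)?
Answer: 1962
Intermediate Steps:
P(y) = 2*y*(-3/2 + y) (P(y) = (y + (0 + 3*(-½)))*(2*y) = (y + (0 - 3/2))*(2*y) = (y - 3/2)*(2*y) = (-3/2 + y)*(2*y) = 2*y*(-3/2 + y))
p(o, x) = 26 (p(o, x) = -6 + 32 = 26)
M = 1936 (M = (-4*(-3 + 2*(-4)))² = (-4*(-3 - 8))² = (-4*(-11))² = 44² = 1936)
M + p((28 - 35)*(-25 - 8), -21) = 1936 + 26 = 1962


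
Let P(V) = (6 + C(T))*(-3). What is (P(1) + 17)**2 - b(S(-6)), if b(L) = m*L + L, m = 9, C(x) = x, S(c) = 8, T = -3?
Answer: -16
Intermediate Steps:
b(L) = 10*L (b(L) = 9*L + L = 10*L)
P(V) = -9 (P(V) = (6 - 3)*(-3) = 3*(-3) = -9)
(P(1) + 17)**2 - b(S(-6)) = (-9 + 17)**2 - 10*8 = 8**2 - 1*80 = 64 - 80 = -16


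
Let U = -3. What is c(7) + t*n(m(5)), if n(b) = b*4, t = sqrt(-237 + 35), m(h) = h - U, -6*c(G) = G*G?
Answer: -49/6 + 32*I*sqrt(202) ≈ -8.1667 + 454.81*I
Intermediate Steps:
c(G) = -G**2/6 (c(G) = -G*G/6 = -G**2/6)
m(h) = 3 + h (m(h) = h - 1*(-3) = h + 3 = 3 + h)
t = I*sqrt(202) (t = sqrt(-202) = I*sqrt(202) ≈ 14.213*I)
n(b) = 4*b
c(7) + t*n(m(5)) = -1/6*7**2 + (I*sqrt(202))*(4*(3 + 5)) = -1/6*49 + (I*sqrt(202))*(4*8) = -49/6 + (I*sqrt(202))*32 = -49/6 + 32*I*sqrt(202)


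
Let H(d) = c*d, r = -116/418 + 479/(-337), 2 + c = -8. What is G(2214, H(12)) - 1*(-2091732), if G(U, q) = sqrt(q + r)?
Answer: 2091732 + I*sqrt(603724700161)/70433 ≈ 2.0917e+6 + 11.032*I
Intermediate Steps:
c = -10 (c = -2 - 8 = -10)
r = -119657/70433 (r = -116*1/418 + 479*(-1/337) = -58/209 - 479/337 = -119657/70433 ≈ -1.6989)
H(d) = -10*d
G(U, q) = sqrt(-119657/70433 + q) (G(U, q) = sqrt(q - 119657/70433) = sqrt(-119657/70433 + q))
G(2214, H(12)) - 1*(-2091732) = sqrt(-8427801481 + 4960807489*(-10*12))/70433 - 1*(-2091732) = sqrt(-8427801481 + 4960807489*(-120))/70433 + 2091732 = sqrt(-8427801481 - 595296898680)/70433 + 2091732 = sqrt(-603724700161)/70433 + 2091732 = (I*sqrt(603724700161))/70433 + 2091732 = I*sqrt(603724700161)/70433 + 2091732 = 2091732 + I*sqrt(603724700161)/70433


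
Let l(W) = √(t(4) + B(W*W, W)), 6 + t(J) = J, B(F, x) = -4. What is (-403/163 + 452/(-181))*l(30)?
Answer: -146619*I*√6/29503 ≈ -12.173*I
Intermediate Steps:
t(J) = -6 + J
l(W) = I*√6 (l(W) = √((-6 + 4) - 4) = √(-2 - 4) = √(-6) = I*√6)
(-403/163 + 452/(-181))*l(30) = (-403/163 + 452/(-181))*(I*√6) = (-403*1/163 + 452*(-1/181))*(I*√6) = (-403/163 - 452/181)*(I*√6) = -146619*I*√6/29503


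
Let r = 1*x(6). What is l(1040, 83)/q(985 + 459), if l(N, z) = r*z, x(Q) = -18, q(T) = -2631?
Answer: 498/877 ≈ 0.56784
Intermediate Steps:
r = -18 (r = 1*(-18) = -18)
l(N, z) = -18*z
l(1040, 83)/q(985 + 459) = -18*83/(-2631) = -1494*(-1/2631) = 498/877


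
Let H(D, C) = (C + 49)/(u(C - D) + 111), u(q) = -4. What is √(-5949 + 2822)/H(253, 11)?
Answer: 107*I*√3127/60 ≈ 99.723*I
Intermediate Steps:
H(D, C) = 49/107 + C/107 (H(D, C) = (C + 49)/(-4 + 111) = (49 + C)/107 = (49 + C)*(1/107) = 49/107 + C/107)
√(-5949 + 2822)/H(253, 11) = √(-5949 + 2822)/(49/107 + (1/107)*11) = √(-3127)/(49/107 + 11/107) = (I*√3127)/(60/107) = (I*√3127)*(107/60) = 107*I*√3127/60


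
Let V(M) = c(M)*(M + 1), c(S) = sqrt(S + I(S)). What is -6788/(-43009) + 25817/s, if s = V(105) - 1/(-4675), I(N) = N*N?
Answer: 18552901438639417937/117551850505591381991 + 59810147086250*sqrt(11130)/2733191901824999 ≈ 2.4664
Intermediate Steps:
I(N) = N**2
c(S) = sqrt(S + S**2)
V(M) = sqrt(M*(1 + M))*(1 + M) (V(M) = sqrt(M*(1 + M))*(M + 1) = sqrt(M*(1 + M))*(1 + M))
s = 1/4675 + 106*sqrt(11130) (s = sqrt(105*(1 + 105))*(1 + 105) - 1/(-4675) = sqrt(105*106)*106 - 1*(-1/4675) = sqrt(11130)*106 + 1/4675 = 106*sqrt(11130) + 1/4675 = 1/4675 + 106*sqrt(11130) ≈ 11183.)
-6788/(-43009) + 25817/s = -6788/(-43009) + 25817/(1/4675 + 106*sqrt(11130)) = -6788*(-1/43009) + 25817/(1/4675 + 106*sqrt(11130)) = 6788/43009 + 25817/(1/4675 + 106*sqrt(11130))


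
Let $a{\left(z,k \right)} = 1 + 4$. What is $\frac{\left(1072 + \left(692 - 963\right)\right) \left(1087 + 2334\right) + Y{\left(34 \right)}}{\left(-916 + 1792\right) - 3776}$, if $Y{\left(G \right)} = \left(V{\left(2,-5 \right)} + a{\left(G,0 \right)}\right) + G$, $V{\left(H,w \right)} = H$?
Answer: $- \frac{1370131}{1450} \approx -944.92$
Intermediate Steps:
$a{\left(z,k \right)} = 5$
$Y{\left(G \right)} = 7 + G$ ($Y{\left(G \right)} = \left(2 + 5\right) + G = 7 + G$)
$\frac{\left(1072 + \left(692 - 963\right)\right) \left(1087 + 2334\right) + Y{\left(34 \right)}}{\left(-916 + 1792\right) - 3776} = \frac{\left(1072 + \left(692 - 963\right)\right) \left(1087 + 2334\right) + \left(7 + 34\right)}{\left(-916 + 1792\right) - 3776} = \frac{\left(1072 - 271\right) 3421 + 41}{876 - 3776} = \frac{801 \cdot 3421 + 41}{-2900} = \left(2740221 + 41\right) \left(- \frac{1}{2900}\right) = 2740262 \left(- \frac{1}{2900}\right) = - \frac{1370131}{1450}$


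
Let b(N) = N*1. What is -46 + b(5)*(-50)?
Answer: -296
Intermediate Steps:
b(N) = N
-46 + b(5)*(-50) = -46 + 5*(-50) = -46 - 250 = -296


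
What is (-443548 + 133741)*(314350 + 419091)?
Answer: -227225155887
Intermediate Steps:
(-443548 + 133741)*(314350 + 419091) = -309807*733441 = -227225155887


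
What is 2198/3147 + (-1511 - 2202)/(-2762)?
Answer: 17755687/8692014 ≈ 2.0428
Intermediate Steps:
2198/3147 + (-1511 - 2202)/(-2762) = 2198*(1/3147) - 3713*(-1/2762) = 2198/3147 + 3713/2762 = 17755687/8692014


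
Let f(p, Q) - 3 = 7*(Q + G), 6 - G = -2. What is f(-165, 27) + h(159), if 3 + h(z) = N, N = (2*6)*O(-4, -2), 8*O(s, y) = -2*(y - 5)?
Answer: 266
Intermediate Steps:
G = 8 (G = 6 - 1*(-2) = 6 + 2 = 8)
O(s, y) = 5/4 - y/4 (O(s, y) = (-2*(y - 5))/8 = (-2*(-5 + y))/8 = (10 - 2*y)/8 = 5/4 - y/4)
f(p, Q) = 59 + 7*Q (f(p, Q) = 3 + 7*(Q + 8) = 3 + 7*(8 + Q) = 3 + (56 + 7*Q) = 59 + 7*Q)
N = 21 (N = (2*6)*(5/4 - ¼*(-2)) = 12*(5/4 + ½) = 12*(7/4) = 21)
h(z) = 18 (h(z) = -3 + 21 = 18)
f(-165, 27) + h(159) = (59 + 7*27) + 18 = (59 + 189) + 18 = 248 + 18 = 266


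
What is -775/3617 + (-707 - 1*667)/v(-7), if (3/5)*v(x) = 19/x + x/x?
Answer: 17386403/36170 ≈ 480.69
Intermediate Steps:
v(x) = 5/3 + 95/(3*x) (v(x) = 5*(19/x + x/x)/3 = 5*(19/x + 1)/3 = 5*(1 + 19/x)/3 = 5/3 + 95/(3*x))
-775/3617 + (-707 - 1*667)/v(-7) = -775/3617 + (-707 - 1*667)/(((5/3)*(19 - 7)/(-7))) = -775*1/3617 + (-707 - 667)/(((5/3)*(-⅐)*12)) = -775/3617 - 1374/(-20/7) = -775/3617 - 1374*(-7/20) = -775/3617 + 4809/10 = 17386403/36170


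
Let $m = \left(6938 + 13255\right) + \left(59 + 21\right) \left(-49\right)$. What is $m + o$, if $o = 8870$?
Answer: $25143$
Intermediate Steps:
$m = 16273$ ($m = 20193 + 80 \left(-49\right) = 20193 - 3920 = 16273$)
$m + o = 16273 + 8870 = 25143$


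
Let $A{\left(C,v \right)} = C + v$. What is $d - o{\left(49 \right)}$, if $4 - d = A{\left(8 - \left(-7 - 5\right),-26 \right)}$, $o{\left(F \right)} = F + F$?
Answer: $-88$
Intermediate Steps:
$o{\left(F \right)} = 2 F$
$d = 10$ ($d = 4 - \left(\left(8 - \left(-7 - 5\right)\right) - 26\right) = 4 - \left(\left(8 - -12\right) - 26\right) = 4 - \left(\left(8 + 12\right) - 26\right) = 4 - \left(20 - 26\right) = 4 - -6 = 4 + 6 = 10$)
$d - o{\left(49 \right)} = 10 - 2 \cdot 49 = 10 - 98 = -88$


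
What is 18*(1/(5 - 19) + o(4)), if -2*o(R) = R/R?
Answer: -72/7 ≈ -10.286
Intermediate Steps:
o(R) = -1/2 (o(R) = -R/(2*R) = -1/2*1 = -1/2)
18*(1/(5 - 19) + o(4)) = 18*(1/(5 - 19) - 1/2) = 18*(1/(-14) - 1/2) = 18*(-1/14 - 1/2) = 18*(-4/7) = -72/7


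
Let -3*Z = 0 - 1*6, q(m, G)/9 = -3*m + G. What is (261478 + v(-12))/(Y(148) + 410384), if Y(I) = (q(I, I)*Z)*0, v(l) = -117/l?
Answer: 1045951/1641536 ≈ 0.63718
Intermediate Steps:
q(m, G) = -27*m + 9*G (q(m, G) = 9*(-3*m + G) = 9*(G - 3*m) = -27*m + 9*G)
Z = 2 (Z = -(0 - 1*6)/3 = -(0 - 6)/3 = -1/3*(-6) = 2)
Y(I) = 0 (Y(I) = ((-27*I + 9*I)*2)*0 = (-18*I*2)*0 = -36*I*0 = 0)
(261478 + v(-12))/(Y(148) + 410384) = (261478 - 117/(-12))/(0 + 410384) = (261478 - 117*(-1/12))/410384 = (261478 + 39/4)*(1/410384) = (1045951/4)*(1/410384) = 1045951/1641536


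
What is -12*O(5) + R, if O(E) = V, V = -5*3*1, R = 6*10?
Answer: 240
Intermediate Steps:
R = 60
V = -15 (V = -15*1 = -15)
O(E) = -15
-12*O(5) + R = -12*(-15) + 60 = 180 + 60 = 240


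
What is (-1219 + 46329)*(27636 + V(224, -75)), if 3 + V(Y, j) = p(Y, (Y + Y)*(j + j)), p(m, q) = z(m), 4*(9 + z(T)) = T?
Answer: 1248644800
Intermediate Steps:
z(T) = -9 + T/4
p(m, q) = -9 + m/4
V(Y, j) = -12 + Y/4 (V(Y, j) = -3 + (-9 + Y/4) = -12 + Y/4)
(-1219 + 46329)*(27636 + V(224, -75)) = (-1219 + 46329)*(27636 + (-12 + (¼)*224)) = 45110*(27636 + (-12 + 56)) = 45110*(27636 + 44) = 45110*27680 = 1248644800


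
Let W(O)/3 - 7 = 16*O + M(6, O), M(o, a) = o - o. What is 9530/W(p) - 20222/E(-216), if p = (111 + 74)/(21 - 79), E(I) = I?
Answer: 2962427/137916 ≈ 21.480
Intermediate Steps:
M(o, a) = 0
p = -185/58 (p = 185/(-58) = 185*(-1/58) = -185/58 ≈ -3.1897)
W(O) = 21 + 48*O (W(O) = 21 + 3*(16*O + 0) = 21 + 3*(16*O) = 21 + 48*O)
9530/W(p) - 20222/E(-216) = 9530/(21 + 48*(-185/58)) - 20222/(-216) = 9530/(21 - 4440/29) - 20222*(-1/216) = 9530/(-3831/29) + 10111/108 = 9530*(-29/3831) + 10111/108 = -276370/3831 + 10111/108 = 2962427/137916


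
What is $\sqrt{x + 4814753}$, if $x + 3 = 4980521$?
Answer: $\sqrt{9795271} \approx 3129.7$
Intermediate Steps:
$x = 4980518$ ($x = -3 + 4980521 = 4980518$)
$\sqrt{x + 4814753} = \sqrt{4980518 + 4814753} = \sqrt{9795271}$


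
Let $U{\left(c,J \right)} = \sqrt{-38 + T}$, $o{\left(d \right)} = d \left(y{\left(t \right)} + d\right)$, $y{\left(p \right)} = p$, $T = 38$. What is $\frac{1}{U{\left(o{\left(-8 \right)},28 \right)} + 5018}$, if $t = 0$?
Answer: $\frac{1}{5018} \approx 0.00019928$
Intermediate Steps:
$o{\left(d \right)} = d^{2}$ ($o{\left(d \right)} = d \left(0 + d\right) = d d = d^{2}$)
$U{\left(c,J \right)} = 0$ ($U{\left(c,J \right)} = \sqrt{-38 + 38} = \sqrt{0} = 0$)
$\frac{1}{U{\left(o{\left(-8 \right)},28 \right)} + 5018} = \frac{1}{0 + 5018} = \frac{1}{5018}$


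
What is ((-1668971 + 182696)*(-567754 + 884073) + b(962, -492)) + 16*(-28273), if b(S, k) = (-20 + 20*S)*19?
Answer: -470137108913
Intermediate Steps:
b(S, k) = -380 + 380*S
((-1668971 + 182696)*(-567754 + 884073) + b(962, -492)) + 16*(-28273) = ((-1668971 + 182696)*(-567754 + 884073) + (-380 + 380*962)) + 16*(-28273) = (-1486275*316319 + (-380 + 365560)) - 452368 = (-470137021725 + 365180) - 452368 = -470136656545 - 452368 = -470137108913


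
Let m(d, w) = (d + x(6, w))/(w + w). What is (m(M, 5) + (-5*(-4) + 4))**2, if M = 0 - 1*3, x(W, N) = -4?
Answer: 54289/100 ≈ 542.89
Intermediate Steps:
M = -3 (M = 0 - 3 = -3)
m(d, w) = (-4 + d)/(2*w) (m(d, w) = (d - 4)/(w + w) = (-4 + d)/((2*w)) = (-4 + d)*(1/(2*w)) = (-4 + d)/(2*w))
(m(M, 5) + (-5*(-4) + 4))**2 = ((1/2)*(-4 - 3)/5 + (-5*(-4) + 4))**2 = ((1/2)*(1/5)*(-7) + (20 + 4))**2 = (-7/10 + 24)**2 = (233/10)**2 = 54289/100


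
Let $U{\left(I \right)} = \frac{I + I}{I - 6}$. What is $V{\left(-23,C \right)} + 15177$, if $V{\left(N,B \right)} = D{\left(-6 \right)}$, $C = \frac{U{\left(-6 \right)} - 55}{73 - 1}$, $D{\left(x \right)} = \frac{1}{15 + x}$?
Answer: $\frac{136594}{9} \approx 15177.0$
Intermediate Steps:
$U{\left(I \right)} = \frac{2 I}{-6 + I}$
$C = - \frac{3}{4}$ ($C = \frac{2 \left(-6\right) \frac{1}{-6 - 6} - 55}{73 - 1} = \frac{2 \left(-6\right) \frac{1}{-12} - 55}{73 - 1} = \frac{2 \left(-6\right) \left(- \frac{1}{12}\right) - 55}{72} = \left(1 - 55\right) \frac{1}{72} = \left(-54\right) \frac{1}{72} = - \frac{3}{4} \approx -0.75$)
$V{\left(N,B \right)} = \frac{1}{9}$ ($V{\left(N,B \right)} = \frac{1}{15 - 6} = \frac{1}{9}$)
$V{\left(-23,C \right)} + 15177 = \frac{1}{9} + 15177 = \frac{136594}{9}$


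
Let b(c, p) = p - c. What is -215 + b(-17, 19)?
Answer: -179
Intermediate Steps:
-215 + b(-17, 19) = -215 + (19 - 1*(-17)) = -215 + (19 + 17) = -215 + 36 = -179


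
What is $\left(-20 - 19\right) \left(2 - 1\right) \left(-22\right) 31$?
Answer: $26598$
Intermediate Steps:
$\left(-20 - 19\right) \left(2 - 1\right) \left(-22\right) 31 = - 39 \cdot 1 \left(-22\right) 31 = \left(-39\right) \left(-22\right) 31 = 858 \cdot 31 = 26598$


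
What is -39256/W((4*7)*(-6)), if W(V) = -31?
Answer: 39256/31 ≈ 1266.3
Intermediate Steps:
-39256/W((4*7)*(-6)) = -39256/(-31) = -39256*(-1/31) = 39256/31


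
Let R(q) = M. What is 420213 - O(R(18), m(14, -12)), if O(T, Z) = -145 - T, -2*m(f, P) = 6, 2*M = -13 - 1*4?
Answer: 840699/2 ≈ 4.2035e+5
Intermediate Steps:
M = -17/2 (M = (-13 - 1*4)/2 = (-13 - 4)/2 = (½)*(-17) = -17/2 ≈ -8.5000)
R(q) = -17/2
m(f, P) = -3 (m(f, P) = -½*6 = -3)
420213 - O(R(18), m(14, -12)) = 420213 - (-145 - 1*(-17/2)) = 420213 - (-145 + 17/2) = 420213 - 1*(-273/2) = 420213 + 273/2 = 840699/2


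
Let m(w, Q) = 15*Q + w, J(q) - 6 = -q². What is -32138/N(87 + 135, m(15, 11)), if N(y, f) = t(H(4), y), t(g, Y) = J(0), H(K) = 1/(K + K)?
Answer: -16069/3 ≈ -5356.3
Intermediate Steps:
H(K) = 1/(2*K)
J(q) = 6 - q²
m(w, Q) = w + 15*Q
t(g, Y) = 6 (t(g, Y) = 6 - 1*0² = 6 - 1*0 = 6 + 0 = 6)
N(y, f) = 6
-32138/N(87 + 135, m(15, 11)) = -32138/6 = -32138*⅙ = -16069/3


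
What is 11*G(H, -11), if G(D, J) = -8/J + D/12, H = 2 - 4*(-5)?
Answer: 169/6 ≈ 28.167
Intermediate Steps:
H = 22 (H = 2 + 20 = 22)
G(D, J) = -8/J + D/12 (G(D, J) = -8/J + D*(1/12) = -8/J + D/12)
11*G(H, -11) = 11*(-8/(-11) + (1/12)*22) = 11*(-8*(-1/11) + 11/6) = 11*(8/11 + 11/6) = 11*(169/66) = 169/6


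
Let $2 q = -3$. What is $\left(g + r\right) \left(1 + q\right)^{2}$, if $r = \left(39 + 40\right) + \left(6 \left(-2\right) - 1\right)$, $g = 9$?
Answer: $\frac{75}{4} \approx 18.75$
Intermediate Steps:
$q = - \frac{3}{2}$ ($q = \frac{1}{2} \left(-3\right) = - \frac{3}{2} \approx -1.5$)
$r = 66$ ($r = 79 - 13 = 66$)
$\left(g + r\right) \left(1 + q\right)^{2} = \left(9 + 66\right) \left(1 - \frac{3}{2}\right)^{2} = 75 \left(- \frac{1}{2}\right)^{2} = 75 \cdot \frac{1}{4} = \frac{75}{4}$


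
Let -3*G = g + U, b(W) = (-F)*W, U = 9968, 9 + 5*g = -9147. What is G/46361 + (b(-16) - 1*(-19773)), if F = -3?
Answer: 1959574313/99345 ≈ 19725.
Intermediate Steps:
g = -9156/5 (g = -9/5 + (⅕)*(-9147) = -9/5 - 9147/5 = -9156/5 ≈ -1831.2)
b(W) = 3*W (b(W) = (-1*(-3))*W = 3*W)
G = -40684/15 (G = -(-9156/5 + 9968)/3 = -⅓*40684/5 = -40684/15 ≈ -2712.3)
G/46361 + (b(-16) - 1*(-19773)) = -40684/15/46361 + (3*(-16) - 1*(-19773)) = -40684/15*1/46361 + (-48 + 19773) = -5812/99345 + 19725 = 1959574313/99345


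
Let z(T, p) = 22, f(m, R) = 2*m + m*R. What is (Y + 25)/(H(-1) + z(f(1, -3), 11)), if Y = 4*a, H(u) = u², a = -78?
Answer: -287/23 ≈ -12.478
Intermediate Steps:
f(m, R) = 2*m + R*m
Y = -312 (Y = 4*(-78) = -312)
(Y + 25)/(H(-1) + z(f(1, -3), 11)) = (-312 + 25)/((-1)² + 22) = -287/(1 + 22) = -287/23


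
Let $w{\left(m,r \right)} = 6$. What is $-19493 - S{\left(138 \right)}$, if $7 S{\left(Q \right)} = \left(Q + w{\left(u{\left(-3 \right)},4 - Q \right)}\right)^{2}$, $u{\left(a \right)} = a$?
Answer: $- \frac{157187}{7} \approx -22455.0$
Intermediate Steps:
$S{\left(Q \right)} = \frac{\left(6 + Q\right)^{2}}{7}$ ($S{\left(Q \right)} = \frac{\left(Q + 6\right)^{2}}{7} = \frac{\left(6 + Q\right)^{2}}{7}$)
$-19493 - S{\left(138 \right)} = -19493 - \frac{\left(6 + 138\right)^{2}}{7} = -19493 - \frac{144^{2}}{7} = -19493 - \frac{1}{7} \cdot 20736 = -19493 - \frac{20736}{7} = - \frac{157187}{7}$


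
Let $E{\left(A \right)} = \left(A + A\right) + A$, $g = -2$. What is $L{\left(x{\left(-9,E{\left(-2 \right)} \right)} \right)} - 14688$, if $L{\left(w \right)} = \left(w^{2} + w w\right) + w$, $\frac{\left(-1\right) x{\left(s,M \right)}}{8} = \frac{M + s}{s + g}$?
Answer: $- \frac{1749768}{121} \approx -14461.0$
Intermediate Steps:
$E{\left(A \right)} = 3 A$ ($E{\left(A \right)} = 2 A + A = 3 A$)
$x{\left(s,M \right)} = - \frac{8 \left(M + s\right)}{-2 + s}$ ($x{\left(s,M \right)} = - 8 \frac{M + s}{s - 2} = - 8 \frac{M + s}{-2 + s} = - \frac{8 \left(M + s\right)}{-2 + s}$)
$L{\left(w \right)} = w + 2 w^{2}$ ($L{\left(w \right)} = \left(w^{2} + w^{2}\right) + w = 2 w^{2} + w = w + 2 w^{2}$)
$L{\left(x{\left(-9,E{\left(-2 \right)} \right)} \right)} - 14688 = \frac{8 \left(- 3 \left(-2\right) - -9\right)}{-2 - 9} \left(1 + 2 \frac{8 \left(- 3 \left(-2\right) - -9\right)}{-2 - 9}\right) - 14688 = \frac{8 \left(\left(-1\right) \left(-6\right) + 9\right)}{-11} \left(1 + 2 \frac{8 \left(\left(-1\right) \left(-6\right) + 9\right)}{-11}\right) - 14688 = 8 \left(- \frac{1}{11}\right) \left(6 + 9\right) \left(1 + 2 \cdot 8 \left(- \frac{1}{11}\right) \left(6 + 9\right)\right) - 14688 = 8 \left(- \frac{1}{11}\right) 15 \left(1 + 2 \cdot 8 \left(- \frac{1}{11}\right) 15\right) - 14688 = - \frac{120 \left(1 + 2 \left(- \frac{120}{11}\right)\right)}{11} - 14688 = - \frac{120 \left(1 - \frac{240}{11}\right)}{11} - 14688 = \left(- \frac{120}{11}\right) \left(- \frac{229}{11}\right) - 14688 = \frac{27480}{121} - 14688 = - \frac{1749768}{121}$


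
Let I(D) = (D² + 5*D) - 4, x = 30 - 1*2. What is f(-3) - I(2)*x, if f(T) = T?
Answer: -283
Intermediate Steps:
x = 28 (x = 30 - 2 = 28)
I(D) = -4 + D² + 5*D
f(-3) - I(2)*x = -3 - (-4 + 2² + 5*2)*28 = -3 - (-4 + 4 + 10)*28 = -3 - 10*28 = -3 - 1*280 = -3 - 280 = -283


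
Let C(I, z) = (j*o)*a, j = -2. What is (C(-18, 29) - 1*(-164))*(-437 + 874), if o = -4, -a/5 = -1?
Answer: 89148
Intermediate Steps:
a = 5 (a = -5*(-1) = 5)
C(I, z) = 40 (C(I, z) = -2*(-4)*5 = 8*5 = 40)
(C(-18, 29) - 1*(-164))*(-437 + 874) = (40 - 1*(-164))*(-437 + 874) = (40 + 164)*437 = 204*437 = 89148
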